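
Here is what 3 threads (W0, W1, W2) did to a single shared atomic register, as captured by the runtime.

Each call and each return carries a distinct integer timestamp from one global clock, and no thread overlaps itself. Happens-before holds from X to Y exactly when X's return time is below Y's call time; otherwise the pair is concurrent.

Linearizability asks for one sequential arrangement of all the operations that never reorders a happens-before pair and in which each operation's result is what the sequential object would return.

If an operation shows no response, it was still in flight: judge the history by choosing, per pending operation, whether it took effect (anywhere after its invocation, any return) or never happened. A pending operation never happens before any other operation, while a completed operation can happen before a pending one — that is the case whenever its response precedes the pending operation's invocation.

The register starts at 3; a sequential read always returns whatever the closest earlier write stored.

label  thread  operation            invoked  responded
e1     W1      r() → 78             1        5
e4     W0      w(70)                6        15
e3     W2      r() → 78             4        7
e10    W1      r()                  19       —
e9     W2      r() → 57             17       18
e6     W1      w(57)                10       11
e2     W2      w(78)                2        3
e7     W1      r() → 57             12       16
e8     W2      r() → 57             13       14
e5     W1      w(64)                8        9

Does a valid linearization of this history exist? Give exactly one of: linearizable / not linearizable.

one valid linearization: e2, e1, e3, e4, e5, e6, e7, e8, e9
after step 1 (e2 w(78)): value 78
after step 2 (e1 r() → 78): value 78
after step 3 (e3 r() → 78): value 78
after step 4 (e4 w(70)): value 70
after step 5 (e5 w(64)): value 64
after step 6 (e6 w(57)): value 57
after step 7 (e7 r() → 57): value 57
after step 8 (e8 r() → 57): value 57
after step 9 (e9 r() → 57): value 57

linearizable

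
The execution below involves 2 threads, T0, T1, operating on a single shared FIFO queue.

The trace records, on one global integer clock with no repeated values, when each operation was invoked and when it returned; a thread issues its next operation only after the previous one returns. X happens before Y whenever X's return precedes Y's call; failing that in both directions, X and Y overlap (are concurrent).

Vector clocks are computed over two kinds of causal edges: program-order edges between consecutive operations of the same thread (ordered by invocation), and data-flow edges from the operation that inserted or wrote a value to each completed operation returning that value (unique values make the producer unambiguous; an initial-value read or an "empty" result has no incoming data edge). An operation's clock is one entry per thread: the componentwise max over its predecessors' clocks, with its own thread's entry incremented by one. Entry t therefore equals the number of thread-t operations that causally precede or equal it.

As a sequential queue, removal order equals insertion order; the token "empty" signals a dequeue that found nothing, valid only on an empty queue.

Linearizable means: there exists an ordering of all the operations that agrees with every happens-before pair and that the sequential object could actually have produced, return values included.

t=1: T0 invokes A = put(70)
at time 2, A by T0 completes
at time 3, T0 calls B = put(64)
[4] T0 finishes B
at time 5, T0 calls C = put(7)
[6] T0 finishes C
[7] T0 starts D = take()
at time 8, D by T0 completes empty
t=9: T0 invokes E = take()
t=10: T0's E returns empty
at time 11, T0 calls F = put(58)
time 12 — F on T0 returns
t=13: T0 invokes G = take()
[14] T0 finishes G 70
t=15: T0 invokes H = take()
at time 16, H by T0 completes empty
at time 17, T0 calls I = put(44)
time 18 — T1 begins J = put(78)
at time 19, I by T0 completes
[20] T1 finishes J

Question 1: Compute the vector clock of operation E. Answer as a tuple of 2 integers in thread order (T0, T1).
Answer: (5, 0)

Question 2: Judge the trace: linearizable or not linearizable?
not linearizable

cut after 7 events: linearizable; cut after 8 events (D responds, time 8): not linearizable
exactly one order of the 4 completed ops respects real time; the FIFO queue replay fails
for example A, B, C, D fails at step 4: D take() → empty is not legal there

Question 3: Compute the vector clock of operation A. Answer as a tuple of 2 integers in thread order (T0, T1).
Answer: (1, 0)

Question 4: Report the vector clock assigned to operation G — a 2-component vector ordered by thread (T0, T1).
Answer: (7, 0)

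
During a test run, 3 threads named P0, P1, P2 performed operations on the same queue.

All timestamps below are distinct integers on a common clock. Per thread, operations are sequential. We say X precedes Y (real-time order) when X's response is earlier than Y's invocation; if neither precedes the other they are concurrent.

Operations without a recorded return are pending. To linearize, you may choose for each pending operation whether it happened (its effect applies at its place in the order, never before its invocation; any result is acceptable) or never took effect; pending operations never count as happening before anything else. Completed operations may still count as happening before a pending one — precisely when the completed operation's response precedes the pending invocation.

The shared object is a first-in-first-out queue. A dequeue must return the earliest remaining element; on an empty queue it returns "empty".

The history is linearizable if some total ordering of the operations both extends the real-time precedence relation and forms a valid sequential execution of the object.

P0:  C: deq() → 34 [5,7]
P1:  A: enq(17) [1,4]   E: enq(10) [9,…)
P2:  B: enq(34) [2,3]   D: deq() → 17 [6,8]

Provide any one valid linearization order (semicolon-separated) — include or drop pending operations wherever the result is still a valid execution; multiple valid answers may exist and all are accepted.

A; B; D; C

after step 1 (A enq(17)): queue <17>
after step 2 (B enq(34)): queue <17,34>
after step 3 (D deq() → 17): queue <34>
after step 4 (C deq() → 34): queue <>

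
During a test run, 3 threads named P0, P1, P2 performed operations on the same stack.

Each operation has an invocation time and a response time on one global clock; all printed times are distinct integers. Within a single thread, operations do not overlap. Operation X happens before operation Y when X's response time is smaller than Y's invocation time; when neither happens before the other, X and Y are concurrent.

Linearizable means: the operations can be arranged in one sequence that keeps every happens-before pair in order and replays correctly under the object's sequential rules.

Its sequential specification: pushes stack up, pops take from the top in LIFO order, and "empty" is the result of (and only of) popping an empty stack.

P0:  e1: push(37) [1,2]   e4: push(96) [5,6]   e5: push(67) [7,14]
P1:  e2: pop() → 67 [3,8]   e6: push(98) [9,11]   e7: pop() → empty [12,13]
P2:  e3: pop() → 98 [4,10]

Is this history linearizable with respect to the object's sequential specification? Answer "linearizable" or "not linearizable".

not linearizable

prefix check: 1..12 passes, 1..13 fails once e7's time-13 response joins
real-time-consistent orders of the 6 completed operations: 8 — all fail the stack replay
no escape via the 1 pending operation (e5): every completion choice fails
for example e1, e2, e3, e4, e6, e7 (pending dropped) fails at step 2: e2 pop() → 67 is not legal there
for example e1, e2, e4, e3, e6, e7 (pending dropped) fails at step 2: e2 pop() → 67 is not legal there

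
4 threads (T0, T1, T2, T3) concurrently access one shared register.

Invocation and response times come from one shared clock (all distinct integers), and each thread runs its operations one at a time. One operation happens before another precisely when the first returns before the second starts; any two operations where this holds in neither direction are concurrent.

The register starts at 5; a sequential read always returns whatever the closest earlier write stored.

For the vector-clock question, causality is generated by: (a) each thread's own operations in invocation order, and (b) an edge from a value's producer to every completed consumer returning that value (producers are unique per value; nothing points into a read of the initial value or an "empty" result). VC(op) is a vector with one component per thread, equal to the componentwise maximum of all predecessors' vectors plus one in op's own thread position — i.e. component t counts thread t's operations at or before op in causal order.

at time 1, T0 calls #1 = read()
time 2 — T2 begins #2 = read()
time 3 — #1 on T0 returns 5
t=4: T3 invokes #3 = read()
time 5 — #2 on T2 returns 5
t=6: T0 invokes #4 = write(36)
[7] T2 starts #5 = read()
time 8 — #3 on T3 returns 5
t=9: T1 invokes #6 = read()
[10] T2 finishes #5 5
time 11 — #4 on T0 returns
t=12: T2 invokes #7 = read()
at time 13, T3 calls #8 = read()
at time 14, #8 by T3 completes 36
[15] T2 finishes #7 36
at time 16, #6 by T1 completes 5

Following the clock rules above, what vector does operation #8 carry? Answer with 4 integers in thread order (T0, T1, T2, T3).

#3 (invocation 4): nothing precedes it; T3's component alone gives (0, 0, 0, 1)
#2 (invocation 2): nothing precedes it; T2's component alone gives (0, 0, 1, 0)
#6 (invocation 9): nothing precedes it; T1's component alone gives (0, 1, 0, 0)
#1 (invocation 1): nothing precedes it; T0's component alone gives (1, 0, 0, 0)
VC(#5, invoked at 7): max of VC(#2)=(0, 0, 1, 0), then +1 on thread T2 → (0, 0, 2, 0)
VC(#4, invoked at 6): max of VC(#1)=(1, 0, 0, 0), then +1 on thread T0 → (2, 0, 0, 0)
VC(#8, invoked at 13): max of VC(#3)=(0, 0, 0, 1), VC(#4)=(2, 0, 0, 0), then +1 on thread T3 → (2, 0, 0, 2)
VC(#7, invoked at 12): max of VC(#4)=(2, 0, 0, 0), VC(#5)=(0, 0, 2, 0), then +1 on thread T2 → (2, 0, 3, 0)
target: VC(#8) = (2, 0, 0, 2)

(2, 0, 0, 2)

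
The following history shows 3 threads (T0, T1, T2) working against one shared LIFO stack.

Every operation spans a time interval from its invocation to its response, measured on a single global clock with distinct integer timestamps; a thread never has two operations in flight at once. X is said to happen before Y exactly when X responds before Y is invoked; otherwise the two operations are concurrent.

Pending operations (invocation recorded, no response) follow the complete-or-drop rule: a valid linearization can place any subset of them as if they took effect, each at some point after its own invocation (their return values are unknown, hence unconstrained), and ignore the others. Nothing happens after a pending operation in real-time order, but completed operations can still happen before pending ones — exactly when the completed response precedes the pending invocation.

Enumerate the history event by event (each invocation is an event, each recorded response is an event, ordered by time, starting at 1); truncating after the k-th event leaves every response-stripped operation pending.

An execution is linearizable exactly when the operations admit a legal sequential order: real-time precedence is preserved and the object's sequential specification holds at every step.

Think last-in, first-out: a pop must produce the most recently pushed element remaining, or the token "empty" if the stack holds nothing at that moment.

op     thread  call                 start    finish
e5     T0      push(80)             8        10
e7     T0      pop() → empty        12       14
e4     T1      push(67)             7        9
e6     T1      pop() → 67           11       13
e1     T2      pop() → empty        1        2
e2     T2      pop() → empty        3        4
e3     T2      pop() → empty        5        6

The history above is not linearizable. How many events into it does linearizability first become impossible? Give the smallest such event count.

events 1..13 are linearizable, e.g. via e1, e2, e3, e4, e5, e7, e6:
step 1: e1 pop() → empty — stack <>
step 2: e2 pop() → empty — stack <>
step 3: e3 pop() → empty — stack <>
step 4: e4 push(67) — stack <67>
step 5: e5 push(80) — stack <67,80>
step 6: e7 pop() (pending, included) — stack <67>
step 7: e6 pop() → 67 — stack <>
event 14 — e7's response, time 14 — after it, nothing linearizes
for example e1, e2, e3, e4, e5, e6, e7 fails at step 6: e6 pop() → 67 is not legal there
for example e1, e2, e3, e4, e5, e7, e6 fails at step 6: e7 pop() → empty is not legal there

14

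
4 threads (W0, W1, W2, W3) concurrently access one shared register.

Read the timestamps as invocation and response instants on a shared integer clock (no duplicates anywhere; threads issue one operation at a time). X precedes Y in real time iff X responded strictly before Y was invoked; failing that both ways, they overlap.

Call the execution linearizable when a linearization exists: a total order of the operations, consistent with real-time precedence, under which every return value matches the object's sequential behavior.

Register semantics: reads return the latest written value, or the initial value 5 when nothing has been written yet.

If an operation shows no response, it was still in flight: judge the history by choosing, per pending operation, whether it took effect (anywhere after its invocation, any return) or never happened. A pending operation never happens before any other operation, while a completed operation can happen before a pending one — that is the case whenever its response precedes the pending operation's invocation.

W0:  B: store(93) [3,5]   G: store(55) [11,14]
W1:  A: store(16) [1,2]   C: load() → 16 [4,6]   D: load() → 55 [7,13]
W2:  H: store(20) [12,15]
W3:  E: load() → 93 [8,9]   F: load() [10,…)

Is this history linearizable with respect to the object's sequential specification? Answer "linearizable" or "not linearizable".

one valid linearization: A, C, B, E, F, G, D, H
1. A store(16), leaving value 16
2. C load() → 16, leaving value 16
3. B store(93), leaving value 93
4. E load() → 93, leaving value 93
5. F load() (pending, included), leaving value 93
6. G store(55), leaving value 55
7. D load() → 55, leaving value 55
8. H store(20), leaving value 20

linearizable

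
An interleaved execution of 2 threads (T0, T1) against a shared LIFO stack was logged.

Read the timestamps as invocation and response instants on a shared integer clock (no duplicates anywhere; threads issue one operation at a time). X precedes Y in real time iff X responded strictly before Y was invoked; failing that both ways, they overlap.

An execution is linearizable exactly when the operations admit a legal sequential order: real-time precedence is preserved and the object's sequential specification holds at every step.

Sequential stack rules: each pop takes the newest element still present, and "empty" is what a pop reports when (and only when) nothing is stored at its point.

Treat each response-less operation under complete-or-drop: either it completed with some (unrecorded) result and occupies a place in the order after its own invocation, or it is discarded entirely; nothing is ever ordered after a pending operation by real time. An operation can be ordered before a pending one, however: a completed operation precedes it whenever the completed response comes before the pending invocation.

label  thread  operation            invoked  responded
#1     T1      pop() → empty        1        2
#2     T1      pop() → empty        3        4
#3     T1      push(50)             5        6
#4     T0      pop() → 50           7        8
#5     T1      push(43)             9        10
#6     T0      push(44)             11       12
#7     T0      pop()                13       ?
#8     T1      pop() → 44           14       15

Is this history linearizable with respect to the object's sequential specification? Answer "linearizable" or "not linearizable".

linearizable

witness order: #1, #2, #3, #4, #5, #6, #8
after step 1 (#1 pop() → empty): stack <>
after step 2 (#2 pop() → empty): stack <>
after step 3 (#3 push(50)): stack <50>
after step 4 (#4 pop() → 50): stack <>
after step 5 (#5 push(43)): stack <43>
after step 6 (#6 push(44)): stack <43,44>
after step 7 (#8 pop() → 44): stack <43>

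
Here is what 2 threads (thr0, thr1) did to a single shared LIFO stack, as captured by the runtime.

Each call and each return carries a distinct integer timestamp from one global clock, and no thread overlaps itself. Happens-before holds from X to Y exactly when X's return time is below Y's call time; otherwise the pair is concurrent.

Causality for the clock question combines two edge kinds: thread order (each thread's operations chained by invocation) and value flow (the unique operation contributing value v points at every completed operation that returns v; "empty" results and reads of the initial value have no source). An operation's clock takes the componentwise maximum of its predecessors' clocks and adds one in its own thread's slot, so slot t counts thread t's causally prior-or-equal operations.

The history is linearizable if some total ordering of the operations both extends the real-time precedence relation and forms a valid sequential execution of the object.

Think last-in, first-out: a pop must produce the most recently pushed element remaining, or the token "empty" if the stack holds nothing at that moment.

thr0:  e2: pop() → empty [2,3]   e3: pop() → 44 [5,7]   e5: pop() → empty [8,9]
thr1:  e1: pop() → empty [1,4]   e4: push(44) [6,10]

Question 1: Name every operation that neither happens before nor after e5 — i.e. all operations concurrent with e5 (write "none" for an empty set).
e4

e5 spans [8,9]: anything still running between times 8 and 9 counts as concurrent
e1 [1,4]: before
e2 [2,3]: before
e3 [5,7]: before
e4 [6,10]: concurrent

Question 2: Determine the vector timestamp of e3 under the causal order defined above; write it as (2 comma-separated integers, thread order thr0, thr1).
(2, 2)

invoked at 1, e1 has no predecessors; its own thr1 bump gives (0, 1)
invoked at 2, e2 has no predecessors; its own thr0 bump gives (1, 0)
VC(e4, invoked at 6): max of VC(e1)=(0, 1), then +1 on thread thr1 → (0, 2)
VC(e3, invoked at 5): max of VC(e2)=(1, 0), VC(e4)=(0, 2), then +1 on thread thr0 → (2, 2)
VC(e5, invoked at 8): max of VC(e3)=(2, 2), then +1 on thread thr0 → (3, 2)
target: VC(e3) = (2, 2)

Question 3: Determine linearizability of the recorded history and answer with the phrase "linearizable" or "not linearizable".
linearizable

one valid linearization: e1, e2, e4, e3, e5
after step 1 (e1 pop() → empty): stack <>
after step 2 (e2 pop() → empty): stack <>
after step 3 (e4 push(44)): stack <44>
after step 4 (e3 pop() → 44): stack <>
after step 5 (e5 pop() → empty): stack <>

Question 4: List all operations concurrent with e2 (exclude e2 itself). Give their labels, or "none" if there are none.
e1

concurrent with e2 ([2,3]): every op whose interval crosses 2..3
e1 [1,4]: concurrent
e3 [5,7]: after
e4 [6,10]: after
e5 [8,9]: after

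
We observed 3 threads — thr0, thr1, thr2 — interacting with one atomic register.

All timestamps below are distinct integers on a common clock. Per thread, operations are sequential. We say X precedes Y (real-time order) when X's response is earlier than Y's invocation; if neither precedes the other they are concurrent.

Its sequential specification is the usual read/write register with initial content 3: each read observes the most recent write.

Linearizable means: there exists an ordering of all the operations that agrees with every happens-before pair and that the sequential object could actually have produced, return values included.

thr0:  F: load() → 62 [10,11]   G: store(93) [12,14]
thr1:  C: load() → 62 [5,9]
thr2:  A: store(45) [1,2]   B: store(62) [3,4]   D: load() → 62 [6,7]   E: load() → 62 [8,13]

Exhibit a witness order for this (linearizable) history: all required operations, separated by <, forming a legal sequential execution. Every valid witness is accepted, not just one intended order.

A < B < C < D < E < F < G

after step 1 (A store(45)): value 45
after step 2 (B store(62)): value 62
after step 3 (C load() → 62): value 62
after step 4 (D load() → 62): value 62
after step 5 (E load() → 62): value 62
after step 6 (F load() → 62): value 62
after step 7 (G store(93)): value 93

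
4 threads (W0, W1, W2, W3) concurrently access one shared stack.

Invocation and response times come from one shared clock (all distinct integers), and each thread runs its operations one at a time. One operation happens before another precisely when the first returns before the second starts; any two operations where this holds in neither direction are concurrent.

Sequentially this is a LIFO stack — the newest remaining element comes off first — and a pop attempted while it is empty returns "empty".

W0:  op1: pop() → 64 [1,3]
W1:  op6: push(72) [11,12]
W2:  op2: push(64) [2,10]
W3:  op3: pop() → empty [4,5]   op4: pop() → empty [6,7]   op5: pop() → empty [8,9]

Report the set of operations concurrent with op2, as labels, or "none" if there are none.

op2 spans [2,10]: anything still running between times 2 and 10 counts as concurrent
op1 [1,3]: concurrent
op3 [4,5]: concurrent
op4 [6,7]: concurrent
op5 [8,9]: concurrent
op6 [11,12]: after

op1, op3, op4, op5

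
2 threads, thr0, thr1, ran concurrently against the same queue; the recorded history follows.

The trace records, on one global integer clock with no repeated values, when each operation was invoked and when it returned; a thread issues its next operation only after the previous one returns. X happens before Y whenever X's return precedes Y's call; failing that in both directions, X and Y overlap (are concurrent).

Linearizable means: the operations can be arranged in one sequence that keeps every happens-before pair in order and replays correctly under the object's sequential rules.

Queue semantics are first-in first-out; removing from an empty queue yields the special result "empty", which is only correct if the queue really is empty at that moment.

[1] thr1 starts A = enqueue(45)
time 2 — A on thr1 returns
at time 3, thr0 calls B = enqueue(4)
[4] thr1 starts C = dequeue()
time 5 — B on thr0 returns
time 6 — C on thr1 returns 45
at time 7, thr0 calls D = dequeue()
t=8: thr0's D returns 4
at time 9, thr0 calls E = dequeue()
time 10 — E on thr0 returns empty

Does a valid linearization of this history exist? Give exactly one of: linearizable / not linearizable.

linearizable

one valid linearization: A, B, C, D, E
1. A enqueue(45), leaving queue <45>
2. B enqueue(4), leaving queue <45,4>
3. C dequeue() → 45, leaving queue <4>
4. D dequeue() → 4, leaving queue <>
5. E dequeue() → empty, leaving queue <>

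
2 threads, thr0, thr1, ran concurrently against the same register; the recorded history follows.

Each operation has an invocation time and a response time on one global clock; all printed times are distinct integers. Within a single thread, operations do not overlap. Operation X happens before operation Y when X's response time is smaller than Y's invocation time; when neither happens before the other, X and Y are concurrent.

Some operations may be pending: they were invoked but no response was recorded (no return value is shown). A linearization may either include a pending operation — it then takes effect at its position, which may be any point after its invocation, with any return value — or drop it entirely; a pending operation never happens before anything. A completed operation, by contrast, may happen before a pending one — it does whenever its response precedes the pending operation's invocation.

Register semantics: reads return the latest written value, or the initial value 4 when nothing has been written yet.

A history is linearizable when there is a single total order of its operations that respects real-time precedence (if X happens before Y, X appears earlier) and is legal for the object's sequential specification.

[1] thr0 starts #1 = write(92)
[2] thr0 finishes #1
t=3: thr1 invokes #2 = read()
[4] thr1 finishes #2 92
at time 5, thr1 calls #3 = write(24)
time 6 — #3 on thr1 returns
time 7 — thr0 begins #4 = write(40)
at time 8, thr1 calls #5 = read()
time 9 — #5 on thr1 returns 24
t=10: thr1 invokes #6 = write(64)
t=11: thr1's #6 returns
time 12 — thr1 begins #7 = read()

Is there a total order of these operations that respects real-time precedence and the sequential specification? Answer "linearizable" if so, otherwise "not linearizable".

a witness: #1, #2, #3, #5, #4, #6
1. #1 write(92), leaving value 92
2. #2 read() → 92, leaving value 92
3. #3 write(24), leaving value 24
4. #5 read() → 24, leaving value 24
5. #4 write(40) (pending, included), leaving value 40
6. #6 write(64), leaving value 64

linearizable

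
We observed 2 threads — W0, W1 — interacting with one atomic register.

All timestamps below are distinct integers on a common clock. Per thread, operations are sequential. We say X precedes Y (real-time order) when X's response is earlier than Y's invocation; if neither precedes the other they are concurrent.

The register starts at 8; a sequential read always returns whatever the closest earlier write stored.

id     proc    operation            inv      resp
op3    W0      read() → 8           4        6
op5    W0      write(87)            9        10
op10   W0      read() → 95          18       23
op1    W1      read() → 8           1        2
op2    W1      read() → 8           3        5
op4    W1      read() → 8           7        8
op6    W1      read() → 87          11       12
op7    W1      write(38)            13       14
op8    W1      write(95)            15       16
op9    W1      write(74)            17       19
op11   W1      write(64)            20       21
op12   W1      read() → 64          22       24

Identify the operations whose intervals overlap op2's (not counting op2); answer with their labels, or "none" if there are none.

op3

overlap test against op2 [3,5]: concurrent iff the interval meets 3..5
op1 [1,2]: before
op3 [4,6]: concurrent
op4 [7,8]: after
op5 [9,10]: after
op6 [11,12]: after
op7 [13,14]: after
op8 [15,16]: after
op9 [17,19]: after
op10 [18,23]: after
op11 [20,21]: after
op12 [22,24]: after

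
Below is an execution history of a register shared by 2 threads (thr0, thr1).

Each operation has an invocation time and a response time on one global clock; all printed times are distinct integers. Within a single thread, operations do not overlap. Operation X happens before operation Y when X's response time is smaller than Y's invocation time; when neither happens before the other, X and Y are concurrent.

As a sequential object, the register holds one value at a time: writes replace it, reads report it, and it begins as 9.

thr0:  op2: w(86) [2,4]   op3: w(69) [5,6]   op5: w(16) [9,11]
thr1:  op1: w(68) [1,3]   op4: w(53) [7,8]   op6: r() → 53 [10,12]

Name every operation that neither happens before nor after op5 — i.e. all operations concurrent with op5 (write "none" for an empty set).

op5 spans [9,11]; an op avoiding the whole window 9..11 is ordered, any other is concurrent
op1 [1,3]: before
op2 [2,4]: before
op3 [5,6]: before
op4 [7,8]: before
op6 [10,12]: concurrent

op6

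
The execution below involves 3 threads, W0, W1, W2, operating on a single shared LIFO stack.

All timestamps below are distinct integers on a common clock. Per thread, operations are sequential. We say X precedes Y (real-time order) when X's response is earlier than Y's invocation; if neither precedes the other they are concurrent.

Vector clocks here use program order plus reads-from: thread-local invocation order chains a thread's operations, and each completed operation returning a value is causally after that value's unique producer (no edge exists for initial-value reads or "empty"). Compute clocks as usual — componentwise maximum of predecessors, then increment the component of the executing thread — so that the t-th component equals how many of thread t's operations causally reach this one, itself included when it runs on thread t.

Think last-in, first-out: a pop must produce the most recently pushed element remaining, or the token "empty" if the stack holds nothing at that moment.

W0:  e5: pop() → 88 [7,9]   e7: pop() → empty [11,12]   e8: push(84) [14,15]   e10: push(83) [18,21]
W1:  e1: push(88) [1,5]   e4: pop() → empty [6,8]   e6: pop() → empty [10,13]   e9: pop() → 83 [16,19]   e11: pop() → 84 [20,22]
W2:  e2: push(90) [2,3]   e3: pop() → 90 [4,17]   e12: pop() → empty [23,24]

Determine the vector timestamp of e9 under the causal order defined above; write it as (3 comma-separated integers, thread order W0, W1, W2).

no predecessors for e2 (invoked 2): W2 increments from zero → (0, 0, 1)
no predecessors for e1 (invoked 1): W1 increments from zero → (0, 1, 0)
invoked at 4, e3 merges VC(e2)=(0, 0, 1) and bumps W2's slot → (0, 0, 2)
invoked at 6, e4 merges VC(e1)=(0, 1, 0) and bumps W1's slot → (0, 2, 0)
invoked at 7, e5 merges VC(e1)=(0, 1, 0) and bumps W0's slot → (1, 1, 0)
invoked at 23, e12 merges VC(e3)=(0, 0, 2) and bumps W2's slot → (0, 0, 3)
invoked at 10, e6 merges VC(e4)=(0, 2, 0) and bumps W1's slot → (0, 3, 0)
invoked at 11, e7 merges VC(e5)=(1, 1, 0) and bumps W0's slot → (2, 1, 0)
invoked at 14, e8 merges VC(e7)=(2, 1, 0) and bumps W0's slot → (3, 1, 0)
invoked at 18, e10 merges VC(e8)=(3, 1, 0) and bumps W0's slot → (4, 1, 0)
invoked at 16, e9 merges VC(e6)=(0, 3, 0), VC(e10)=(4, 1, 0) and bumps W1's slot → (4, 4, 0)
invoked at 20, e11 merges VC(e8)=(3, 1, 0), VC(e9)=(4, 4, 0) and bumps W1's slot → (4, 5, 0)
target: VC(e9) = (4, 4, 0)

(4, 4, 0)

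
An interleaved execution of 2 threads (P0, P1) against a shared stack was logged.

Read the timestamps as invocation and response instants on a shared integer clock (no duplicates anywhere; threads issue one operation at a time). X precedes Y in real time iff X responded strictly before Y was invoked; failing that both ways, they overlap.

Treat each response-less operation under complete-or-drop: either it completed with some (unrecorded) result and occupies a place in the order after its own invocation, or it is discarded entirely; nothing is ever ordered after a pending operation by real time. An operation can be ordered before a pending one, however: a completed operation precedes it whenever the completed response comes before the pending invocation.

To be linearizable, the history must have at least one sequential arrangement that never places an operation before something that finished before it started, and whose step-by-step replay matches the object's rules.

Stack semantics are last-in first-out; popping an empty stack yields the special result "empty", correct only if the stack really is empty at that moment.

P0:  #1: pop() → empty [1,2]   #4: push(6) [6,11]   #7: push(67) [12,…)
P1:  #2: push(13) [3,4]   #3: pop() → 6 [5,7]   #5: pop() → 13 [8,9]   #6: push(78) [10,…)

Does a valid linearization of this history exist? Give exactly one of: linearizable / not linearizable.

one valid linearization: #1, #2, #4, #3, #5
after step 1 (#1 pop() → empty): stack <>
after step 2 (#2 push(13)): stack <13>
after step 3 (#4 push(6)): stack <13,6>
after step 4 (#3 pop() → 6): stack <13>
after step 5 (#5 pop() → 13): stack <>

linearizable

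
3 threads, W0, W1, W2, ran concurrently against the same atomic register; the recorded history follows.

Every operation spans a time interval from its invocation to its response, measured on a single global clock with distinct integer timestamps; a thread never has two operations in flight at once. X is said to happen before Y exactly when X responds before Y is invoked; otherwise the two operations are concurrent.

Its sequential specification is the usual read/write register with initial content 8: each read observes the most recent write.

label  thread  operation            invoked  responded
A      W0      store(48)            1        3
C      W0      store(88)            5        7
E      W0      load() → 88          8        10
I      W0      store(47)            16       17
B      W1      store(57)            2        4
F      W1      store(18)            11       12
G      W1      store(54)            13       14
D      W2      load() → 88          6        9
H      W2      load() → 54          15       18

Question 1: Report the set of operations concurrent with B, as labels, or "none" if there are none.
Answer: A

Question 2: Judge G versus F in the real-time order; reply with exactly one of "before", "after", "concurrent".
Answer: after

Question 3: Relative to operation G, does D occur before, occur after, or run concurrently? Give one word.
Answer: before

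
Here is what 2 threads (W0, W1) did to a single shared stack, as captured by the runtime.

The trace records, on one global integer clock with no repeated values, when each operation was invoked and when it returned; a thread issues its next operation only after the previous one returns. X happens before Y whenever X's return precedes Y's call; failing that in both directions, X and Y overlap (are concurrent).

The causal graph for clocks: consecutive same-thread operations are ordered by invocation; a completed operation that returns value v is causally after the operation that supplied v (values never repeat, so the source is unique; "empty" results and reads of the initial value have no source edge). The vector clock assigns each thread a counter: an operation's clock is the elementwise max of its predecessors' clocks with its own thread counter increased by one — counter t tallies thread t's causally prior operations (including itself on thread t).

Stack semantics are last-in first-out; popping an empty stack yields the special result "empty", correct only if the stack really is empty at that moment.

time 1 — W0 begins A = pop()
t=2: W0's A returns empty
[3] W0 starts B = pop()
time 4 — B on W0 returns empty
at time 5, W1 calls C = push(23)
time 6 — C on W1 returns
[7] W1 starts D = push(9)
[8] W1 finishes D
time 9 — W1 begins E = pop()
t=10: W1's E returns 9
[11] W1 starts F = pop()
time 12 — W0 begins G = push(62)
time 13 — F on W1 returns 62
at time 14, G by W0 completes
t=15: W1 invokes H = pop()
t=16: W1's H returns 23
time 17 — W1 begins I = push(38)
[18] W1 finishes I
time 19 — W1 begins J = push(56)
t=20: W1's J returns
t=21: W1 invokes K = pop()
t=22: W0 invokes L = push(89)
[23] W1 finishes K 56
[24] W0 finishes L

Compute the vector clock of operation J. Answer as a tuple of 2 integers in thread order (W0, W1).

C, invoked 5, has no incoming edges; only W1's bump applies → (0, 1)
A, invoked 1, has no incoming edges; only W0's bump applies → (1, 0)
D, invoked 7, takes VC(C)=(0, 1) under max, adds 1 for W1 → (0, 2)
B, invoked 3, takes VC(A)=(1, 0) under max, adds 1 for W0 → (2, 0)
E, invoked 9, takes VC(D)=(0, 2) under max, adds 1 for W1 → (0, 3)
G, invoked 12, takes VC(B)=(2, 0) under max, adds 1 for W0 → (3, 0)
L, invoked 22, takes VC(G)=(3, 0) under max, adds 1 for W0 → (4, 0)
F, invoked 11, takes VC(E)=(0, 3), VC(G)=(3, 0) under max, adds 1 for W1 → (3, 4)
H, invoked 15, takes VC(C)=(0, 1), VC(F)=(3, 4) under max, adds 1 for W1 → (3, 5)
I, invoked 17, takes VC(H)=(3, 5) under max, adds 1 for W1 → (3, 6)
J, invoked 19, takes VC(I)=(3, 6) under max, adds 1 for W1 → (3, 7)
K, invoked 21, takes VC(J)=(3, 7) under max, adds 1 for W1 → (3, 8)
target: VC(J) = (3, 7)

(3, 7)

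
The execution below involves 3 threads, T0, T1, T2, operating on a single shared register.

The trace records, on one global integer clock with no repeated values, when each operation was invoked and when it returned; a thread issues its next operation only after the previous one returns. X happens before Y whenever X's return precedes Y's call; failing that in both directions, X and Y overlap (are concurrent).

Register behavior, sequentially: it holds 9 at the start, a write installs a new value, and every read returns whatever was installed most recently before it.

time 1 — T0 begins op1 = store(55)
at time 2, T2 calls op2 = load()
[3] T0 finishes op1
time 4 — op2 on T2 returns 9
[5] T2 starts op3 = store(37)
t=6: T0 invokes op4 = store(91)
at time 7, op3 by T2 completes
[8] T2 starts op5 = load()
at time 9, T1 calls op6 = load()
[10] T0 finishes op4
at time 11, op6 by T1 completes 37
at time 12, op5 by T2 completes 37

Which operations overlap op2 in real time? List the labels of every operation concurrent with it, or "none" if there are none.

op1

op2 spans [2,4]; an op avoiding the whole window 2..4 is ordered, any other is concurrent
op1 [1,3]: concurrent
op3 [5,7]: after
op4 [6,10]: after
op5 [8,12]: after
op6 [9,11]: after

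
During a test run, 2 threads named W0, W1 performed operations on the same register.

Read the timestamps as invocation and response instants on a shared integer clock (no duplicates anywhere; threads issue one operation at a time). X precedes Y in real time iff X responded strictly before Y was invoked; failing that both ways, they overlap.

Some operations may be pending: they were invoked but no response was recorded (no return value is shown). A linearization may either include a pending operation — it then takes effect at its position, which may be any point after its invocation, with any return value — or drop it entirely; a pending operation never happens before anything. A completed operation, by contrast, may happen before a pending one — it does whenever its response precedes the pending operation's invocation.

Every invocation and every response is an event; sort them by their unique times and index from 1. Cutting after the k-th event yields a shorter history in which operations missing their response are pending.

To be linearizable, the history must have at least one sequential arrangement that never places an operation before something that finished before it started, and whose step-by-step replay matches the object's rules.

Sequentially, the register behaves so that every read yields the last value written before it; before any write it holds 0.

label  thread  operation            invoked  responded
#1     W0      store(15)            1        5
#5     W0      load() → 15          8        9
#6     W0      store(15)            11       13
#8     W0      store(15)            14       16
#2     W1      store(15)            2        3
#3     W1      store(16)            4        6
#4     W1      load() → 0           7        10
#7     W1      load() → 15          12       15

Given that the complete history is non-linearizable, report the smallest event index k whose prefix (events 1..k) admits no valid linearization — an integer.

10

events 1..9 are linearizable, e.g. via #2, #3, #1, #4, #5:
1. #2 store(15), leaving value 15
2. #3 store(16), leaving value 16
3. #1 store(15), leaving value 15
4. #4 load() (pending, included), leaving value 15
5. #5 load() → 15, leaving value 15
at event 10 (#4's time-10 response) nothing linearizes any more
take #1, #2, #3, #4, #5: step 4 already fails, because #4 load() → 0 cannot occur there
take #1, #2, #3, #5, #4: step 4 already fails, because #5 load() → 15 cannot occur there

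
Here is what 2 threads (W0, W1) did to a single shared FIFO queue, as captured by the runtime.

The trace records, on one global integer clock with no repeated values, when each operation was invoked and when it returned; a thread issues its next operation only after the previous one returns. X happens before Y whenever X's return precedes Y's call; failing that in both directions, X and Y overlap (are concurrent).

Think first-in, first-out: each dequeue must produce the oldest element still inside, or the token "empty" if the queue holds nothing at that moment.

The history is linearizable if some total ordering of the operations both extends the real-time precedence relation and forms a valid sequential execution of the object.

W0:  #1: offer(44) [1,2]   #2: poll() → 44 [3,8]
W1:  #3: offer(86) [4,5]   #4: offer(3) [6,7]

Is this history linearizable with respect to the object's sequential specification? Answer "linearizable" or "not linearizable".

linearizable

one valid linearization: #1, #2, #3, #4
1. #1 offer(44), leaving queue <44>
2. #2 poll() → 44, leaving queue <>
3. #3 offer(86), leaving queue <86>
4. #4 offer(3), leaving queue <86,3>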